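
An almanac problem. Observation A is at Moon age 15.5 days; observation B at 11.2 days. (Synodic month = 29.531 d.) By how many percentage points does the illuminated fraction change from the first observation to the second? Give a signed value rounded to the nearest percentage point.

θ₁ = 360° × 15.5/29.531 = 189.0°, f₁ = (1 − cos θ₁)/2 = 0.994.
θ₂ = 360° × 11.2/29.531 = 136.5°, f₂ = (1 − cos θ₂)/2 = 0.863.
Change = f₂ − f₁ = -0.131 → -13 percentage points.

-13 pp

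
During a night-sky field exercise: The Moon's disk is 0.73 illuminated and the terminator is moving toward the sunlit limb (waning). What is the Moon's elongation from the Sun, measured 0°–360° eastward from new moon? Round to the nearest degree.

cos θ = 1 − 2f = -0.460, giving a principal value of 117.4°.
A waning Moon lies in 180°–360°, so θ = 360° − 117.4° = 242.6°.

243°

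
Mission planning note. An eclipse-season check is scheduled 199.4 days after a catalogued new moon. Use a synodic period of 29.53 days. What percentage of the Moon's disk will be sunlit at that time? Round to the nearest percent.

49%

Reduce mod P: 199.4 − 6×29.53 = 22.22 d into the current lunation.
Elongation θ = 360° × 22.22/29.53 ≈ 270.9°.
cos 270.9° = 0.015, so f = (1 − 0.015)/2 = 0.492, so 49%.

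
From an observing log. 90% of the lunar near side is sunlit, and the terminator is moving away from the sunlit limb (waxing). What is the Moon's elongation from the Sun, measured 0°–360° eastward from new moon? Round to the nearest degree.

Invert f = (1 − cos θ)/2 to get cos θ = 1 − 2(0.90) = -0.800, hence θ₀ = arccos -0.800 = 143.1°.
Before full moon the principal value applies: θ = 143.1°.

143°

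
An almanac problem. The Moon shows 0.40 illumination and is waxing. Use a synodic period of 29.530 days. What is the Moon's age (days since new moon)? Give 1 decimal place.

Invert f = (1 − cos θ)/2 to get cos θ = 1 − 2(0.40) = 0.200, hence θ₀ = arccos 0.200 = 78.5°.
Waxing ⇒ before full, so θ = 78.5°.
At 360°/29.530 d per day, 78.5° corresponds to 6.44 days.

6.4 days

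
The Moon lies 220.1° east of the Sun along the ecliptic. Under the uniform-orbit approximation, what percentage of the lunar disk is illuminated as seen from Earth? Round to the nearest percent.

Half-versine of 220.1°: (1 − (-0.765))/2 = 0.882, i.e. 88%.

88%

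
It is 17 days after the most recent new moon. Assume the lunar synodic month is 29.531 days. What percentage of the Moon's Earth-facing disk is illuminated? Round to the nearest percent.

94%

Elongation θ = 360° × 17/29.531 ≈ 207.2°.
With cos θ = (-0.889), the lit fraction is (1 − (-0.889))/2 ≈ 0.945, so 94%.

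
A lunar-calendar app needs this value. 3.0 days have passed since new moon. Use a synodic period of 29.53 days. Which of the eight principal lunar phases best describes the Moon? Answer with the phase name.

θ ≈ 360° × 3.0/29.53 = 37°, which falls in the waxing crescent sector.

waxing crescent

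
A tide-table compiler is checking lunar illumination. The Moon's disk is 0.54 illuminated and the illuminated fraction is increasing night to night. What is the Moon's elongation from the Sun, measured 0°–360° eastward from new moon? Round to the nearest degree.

From f = (1 − cos θ)/2: cos θ = 1 − 2×0.54 = -0.080; arccos → 94.6°.
The Moon is waxing (0°–180°), so θ = 94.6° directly.

95°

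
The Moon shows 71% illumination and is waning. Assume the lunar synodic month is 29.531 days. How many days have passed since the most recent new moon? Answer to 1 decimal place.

cos θ = 1 − 2f = -0.420, giving a principal value of 114.8°.
Waning ⇒ past full, so θ = 360° − 114.8° = 245.2°.
Age = 29.531 × 245.2°/360° ≈ 20.11 days.

20.1 days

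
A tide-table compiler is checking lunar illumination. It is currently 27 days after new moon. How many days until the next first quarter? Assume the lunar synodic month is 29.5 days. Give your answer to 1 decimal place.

9.9 days

First quarter occurs at elongation 90°, i.e. at age 29.5 × 90/360 = 7.375 d.
Already past this cycle's first quarter; the next is at 7.375 + 29.5 = 36.875 d, so 36.875 − 27 = 9.875 days.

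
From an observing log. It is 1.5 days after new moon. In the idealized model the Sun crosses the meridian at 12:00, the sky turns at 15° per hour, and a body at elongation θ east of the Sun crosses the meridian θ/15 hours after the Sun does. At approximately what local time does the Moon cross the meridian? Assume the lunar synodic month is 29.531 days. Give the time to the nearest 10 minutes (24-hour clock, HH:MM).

13:10

Elongation θ = 360° × 1.5/29.531 ≈ 18.3°.
Delay after the Sun = 18.3° / (15°/h) ≈ 1.22 h.
12:00 + 1.219 h ≈ 13:13 → 13:10 to the nearest ten minutes.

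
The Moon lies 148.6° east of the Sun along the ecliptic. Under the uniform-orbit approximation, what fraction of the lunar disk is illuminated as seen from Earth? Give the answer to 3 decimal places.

0.927

Half-versine of 148.6°: (1 − (-0.854))/2 = 0.927.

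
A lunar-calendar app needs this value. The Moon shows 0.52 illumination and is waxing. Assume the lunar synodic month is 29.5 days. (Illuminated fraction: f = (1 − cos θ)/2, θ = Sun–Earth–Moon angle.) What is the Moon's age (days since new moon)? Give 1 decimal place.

Invert f = (1 − cos θ)/2 to get cos θ = 1 − 2(0.52) = -0.040, hence θ₀ = arccos -0.040 = 92.3°.
Before full moon the principal value applies: θ = 92.3°.
At 360°/29.5 d per day, 92.3° corresponds to 7.56 days.

7.6 days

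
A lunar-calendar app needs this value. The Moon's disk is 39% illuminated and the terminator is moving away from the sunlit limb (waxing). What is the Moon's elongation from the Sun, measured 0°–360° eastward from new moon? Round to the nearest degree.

77°

Invert f = (1 − cos θ)/2 to get cos θ = 1 − 2(0.39) = 0.220, hence θ₀ = arccos 0.220 = 77.3°.
The Moon is waxing (0°–180°), so θ = 77.3° directly.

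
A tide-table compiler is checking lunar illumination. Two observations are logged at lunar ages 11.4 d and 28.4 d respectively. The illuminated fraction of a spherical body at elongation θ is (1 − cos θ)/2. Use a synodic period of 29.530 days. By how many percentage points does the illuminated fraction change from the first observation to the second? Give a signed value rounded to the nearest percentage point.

First observation: θ = 360°·11.4/29.530 = 139.0°, so f = 0.877.
Second observation: θ = 346.2°, f = 0.014.
Δf = 0.014 − 0.877 = -0.863, i.e. -86 pp.

-86 percentage points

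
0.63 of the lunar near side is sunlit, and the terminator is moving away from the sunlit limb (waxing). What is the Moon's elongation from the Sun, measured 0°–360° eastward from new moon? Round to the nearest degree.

105°

From f = (1 − cos θ)/2: cos θ = 1 − 2×0.63 = -0.260; arccos → 105.1°.
Waxing ⇒ before full, so θ = 105.1°.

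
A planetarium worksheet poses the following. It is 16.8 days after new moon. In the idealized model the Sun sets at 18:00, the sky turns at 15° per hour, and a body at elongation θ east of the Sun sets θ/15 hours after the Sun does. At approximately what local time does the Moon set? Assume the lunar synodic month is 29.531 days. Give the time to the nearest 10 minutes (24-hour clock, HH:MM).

07:40

Phase angle: θ = 360°·(16.8 d)/(29.531 d) = 204.8°.
The Moon trails the Sun by θ/15 = 204.8/15 ≈ 13.65 hours.
18:00 + 13.653 h ≈ 07:39 → 07:40 to the nearest ten minutes.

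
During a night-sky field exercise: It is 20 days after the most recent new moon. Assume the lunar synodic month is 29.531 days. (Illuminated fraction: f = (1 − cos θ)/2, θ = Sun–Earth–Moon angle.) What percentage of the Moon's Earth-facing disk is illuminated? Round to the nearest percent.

Phase angle: θ = 360°·(20 d)/(29.531 d) = 243.8°.
Illuminated fraction = (1 − cos 243.8°)/2 = (1 − (-0.441))/2 ≈ 0.721, so 72%.

72%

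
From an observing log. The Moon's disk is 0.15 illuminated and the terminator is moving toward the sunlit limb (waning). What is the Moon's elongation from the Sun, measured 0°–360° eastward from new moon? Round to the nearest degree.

314°

cos θ = 1 − 2f = 0.700, giving a principal value of 45.6°.
Waning ⇒ past full, so θ = 360° − 45.6° = 314.4°.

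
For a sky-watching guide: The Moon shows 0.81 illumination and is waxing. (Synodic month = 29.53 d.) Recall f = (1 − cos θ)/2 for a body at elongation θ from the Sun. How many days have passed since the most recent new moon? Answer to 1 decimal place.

From f = (1 − cos θ)/2: cos θ = 1 − 2×0.81 = -0.620; arccos → 128.3°.
Waxing ⇒ before full, so θ = 128.3°.
At 360°/29.53 d per day, 128.3° corresponds to 10.53 days.

10.5 days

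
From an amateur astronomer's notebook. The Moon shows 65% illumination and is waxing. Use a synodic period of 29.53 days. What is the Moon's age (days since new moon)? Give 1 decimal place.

From f = (1 − cos θ)/2: cos θ = 1 − 2×0.65 = -0.300; arccos → 107.5°.
Before full moon the principal value applies: θ = 107.5°.
At 360°/29.53 d per day, 107.5° corresponds to 8.81 days.

8.8 days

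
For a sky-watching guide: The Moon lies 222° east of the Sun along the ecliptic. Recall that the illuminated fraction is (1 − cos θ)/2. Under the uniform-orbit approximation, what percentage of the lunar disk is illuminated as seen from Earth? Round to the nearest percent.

87%

Half-versine of 222°: (1 − (-0.743))/2 = 0.872, i.e. 87%.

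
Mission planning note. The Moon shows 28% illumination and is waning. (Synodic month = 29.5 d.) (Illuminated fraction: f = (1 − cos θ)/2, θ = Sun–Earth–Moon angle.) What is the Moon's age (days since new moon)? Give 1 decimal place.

Invert f = (1 − cos θ)/2 to get cos θ = 1 − 2(0.28) = 0.440, hence θ₀ = arccos 0.440 = 63.9°.
Waning ⇒ past full, so θ = 360° − 63.9° = 296.1°.
At 360°/29.5 d per day, 296.1° corresponds to 24.26 days.

24.3 days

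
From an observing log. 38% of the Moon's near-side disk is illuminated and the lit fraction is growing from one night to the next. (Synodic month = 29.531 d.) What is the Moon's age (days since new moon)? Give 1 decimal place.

6.2 days

cos θ = 1 − 2f = 0.240, giving a principal value of 76.1°.
The Moon is waxing (0°–180°), so θ = 76.1° directly.
That fraction of the synodic month is 76.1/360 × 29.531 d ≈ 6.24 d.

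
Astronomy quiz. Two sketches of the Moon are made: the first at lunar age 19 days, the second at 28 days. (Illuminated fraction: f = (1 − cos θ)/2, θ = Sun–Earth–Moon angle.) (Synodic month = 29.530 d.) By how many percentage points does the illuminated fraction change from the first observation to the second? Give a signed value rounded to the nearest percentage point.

θ₁ = 360° × 19/29.530 = 231.6°, f₁ = (1 − cos θ₁)/2 = 0.810.
θ₂ = 360° × 28/29.530 = 341.3°, f₂ = (1 − cos θ₂)/2 = 0.026.
Change = f₂ − f₁ = -0.784 → -78 percentage points.

-78 percentage points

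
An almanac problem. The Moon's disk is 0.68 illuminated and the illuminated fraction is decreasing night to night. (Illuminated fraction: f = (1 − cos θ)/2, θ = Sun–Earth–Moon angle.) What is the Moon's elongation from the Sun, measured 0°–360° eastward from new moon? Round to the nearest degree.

Invert f = (1 − cos θ)/2 to get cos θ = 1 − 2(0.68) = -0.360, hence θ₀ = arccos -0.360 = 111.1°.
Waning ⇒ past full, so θ = 360° − 111.1° = 248.9°.

249°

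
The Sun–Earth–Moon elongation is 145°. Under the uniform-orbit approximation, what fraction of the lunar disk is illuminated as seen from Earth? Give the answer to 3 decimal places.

Half-versine of 145°: (1 − (-0.819))/2 = 0.910.

0.910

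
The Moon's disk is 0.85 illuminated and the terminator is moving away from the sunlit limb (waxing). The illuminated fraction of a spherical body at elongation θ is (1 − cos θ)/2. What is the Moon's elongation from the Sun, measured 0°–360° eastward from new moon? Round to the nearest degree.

From f = (1 − cos θ)/2: cos θ = 1 − 2×0.85 = -0.700; arccos → 134.4°.
Before full moon the principal value applies: θ = 134.4°.

134°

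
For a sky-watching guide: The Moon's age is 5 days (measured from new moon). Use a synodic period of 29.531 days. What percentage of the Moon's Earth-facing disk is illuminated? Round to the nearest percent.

26%

Elongation θ = 360° × 5/29.531 ≈ 61.0°.
Illuminated fraction = (1 − cos 61.0°)/2 = (1 − 0.486)/2 ≈ 0.257, so 26%.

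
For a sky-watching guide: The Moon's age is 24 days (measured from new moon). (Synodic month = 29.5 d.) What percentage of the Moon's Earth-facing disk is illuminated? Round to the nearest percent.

31%

The Moon has covered 24/29.5 of its cycle, so θ ≈ 360° × 24/29.5 = 292.9°.
With cos θ = 0.389, the lit fraction is (1 − 0.389)/2 ≈ 0.306, so 31%.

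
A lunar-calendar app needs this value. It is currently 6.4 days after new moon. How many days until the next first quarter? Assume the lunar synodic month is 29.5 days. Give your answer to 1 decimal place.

1.0 days

First quarter is 0.25 of the way through the cycle: age 0.25 × 29.5 = 7.375 d.
That is 7.375 − 6.4 = 0.975 days ahead.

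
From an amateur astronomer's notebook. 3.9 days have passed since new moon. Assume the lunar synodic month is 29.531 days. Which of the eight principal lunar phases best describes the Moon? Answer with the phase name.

At 3.9/29.531 of the cycle, θ ≈ 48° — the waxing crescent range.

waxing crescent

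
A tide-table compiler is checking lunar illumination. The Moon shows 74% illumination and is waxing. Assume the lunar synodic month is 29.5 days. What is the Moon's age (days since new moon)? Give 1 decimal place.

9.7 days

From f = (1 − cos θ)/2: cos θ = 1 − 2×0.74 = -0.480; arccos → 118.7°.
Waxing ⇒ before full, so θ = 118.7°.
That fraction of the synodic month is 118.7/360 × 29.5 d ≈ 9.73 d.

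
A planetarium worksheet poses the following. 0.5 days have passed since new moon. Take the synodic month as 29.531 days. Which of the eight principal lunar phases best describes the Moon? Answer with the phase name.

At 0.5/29.531 of the cycle, θ ≈ 6° — the new moon range.

new moon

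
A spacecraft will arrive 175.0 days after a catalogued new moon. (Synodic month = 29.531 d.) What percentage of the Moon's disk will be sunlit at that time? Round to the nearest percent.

5%

175.0/29.531 = 5.926 lunations, so 5 complete cycles and 27.34 d into the next.
Elongation θ = 360° × 27.34/29.531 ≈ 333.4°.
With cos θ = 0.894, the lit fraction is (1 − 0.894)/2 ≈ 0.053, so 5%.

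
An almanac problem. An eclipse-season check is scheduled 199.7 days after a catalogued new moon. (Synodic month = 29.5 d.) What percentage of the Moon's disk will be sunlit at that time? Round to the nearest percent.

44%

Reduce mod P: 199.7 − 6×29.5 = 22.70 d into the current lunation.
The Moon has covered 22.70/29.5 of its cycle, so θ ≈ 360° × 22.70/29.5 = 277.0°.
cos 277.0° = 0.122, so f = (1 − 0.122)/2 = 0.439, so 44%.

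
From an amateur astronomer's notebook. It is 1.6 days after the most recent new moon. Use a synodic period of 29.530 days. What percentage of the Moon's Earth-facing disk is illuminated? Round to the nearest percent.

Elongation θ = 360° × 1.6/29.530 ≈ 19.5°.
With cos θ = 0.943, the lit fraction is (1 − 0.943)/2 ≈ 0.029, so 3%.

3%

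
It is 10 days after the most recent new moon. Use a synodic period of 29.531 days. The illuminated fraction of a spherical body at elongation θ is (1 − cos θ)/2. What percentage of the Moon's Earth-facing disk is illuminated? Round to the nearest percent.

The Moon has covered 10/29.531 of its cycle, so θ ≈ 360° × 10/29.531 = 121.9°.
cos 121.9° = (-0.529), so f = (1 − (-0.529))/2 = 0.764, so 76%.

76%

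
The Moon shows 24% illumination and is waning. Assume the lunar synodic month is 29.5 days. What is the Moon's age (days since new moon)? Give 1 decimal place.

Invert f = (1 − cos θ)/2 to get cos θ = 1 − 2(0.24) = 0.520, hence θ₀ = arccos 0.520 = 58.7°.
Since the Moon is past full (waning), take the reflex angle: θ = 360° − 58.7° = 301.3°.
That fraction of the synodic month is 301.3/360 × 29.5 d ≈ 24.69 d.

24.7 days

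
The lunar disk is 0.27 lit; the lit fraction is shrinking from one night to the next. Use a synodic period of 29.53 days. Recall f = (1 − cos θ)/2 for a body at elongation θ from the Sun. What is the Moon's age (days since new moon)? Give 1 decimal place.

24.4 days

From f = (1 − cos θ)/2: cos θ = 1 − 2×0.27 = 0.460; arccos → 62.6°.
A waning Moon lies in 180°–360°, so θ = 360° − 62.6° = 297.4°.
At 360°/29.53 d per day, 297.4° corresponds to 24.39 days.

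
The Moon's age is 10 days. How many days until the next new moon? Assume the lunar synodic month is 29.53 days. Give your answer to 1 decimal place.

The next new moon completes the synodic month: 29.53 − 10 = 19.530 days.

19.5 days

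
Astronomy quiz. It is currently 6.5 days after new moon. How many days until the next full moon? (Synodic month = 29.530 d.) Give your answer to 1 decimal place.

Full moon occurs at elongation 180°, i.e. at age 29.530 × 180/360 = 14.765 d.
So 8.265 days remain (14.765 − 6.5).

8.3 days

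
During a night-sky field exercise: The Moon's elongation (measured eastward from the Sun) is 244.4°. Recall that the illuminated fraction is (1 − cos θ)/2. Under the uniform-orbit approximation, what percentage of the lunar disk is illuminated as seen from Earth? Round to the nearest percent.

f = (1 − cos 244.4°)/2 = (1 − (-0.432))/2 ≈ 0.716, i.e. 72%.

72%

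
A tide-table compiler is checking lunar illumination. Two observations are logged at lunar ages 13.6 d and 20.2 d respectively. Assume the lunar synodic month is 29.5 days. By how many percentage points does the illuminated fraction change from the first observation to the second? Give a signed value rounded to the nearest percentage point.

-29 percentage points

First observation: θ = 360°·13.6/29.5 = 166.0°, so f = 0.985.
Second observation: θ = 246.5°, f = 0.699.
Δf = 0.699 − 0.985 = -0.286, i.e. -29 pp.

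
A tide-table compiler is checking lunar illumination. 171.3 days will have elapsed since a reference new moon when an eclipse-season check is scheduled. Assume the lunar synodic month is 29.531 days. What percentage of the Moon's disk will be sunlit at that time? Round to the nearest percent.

34%

171.3/29.531 = 5.801 lunations, so 5 complete cycles and 23.65 d into the next.
The Moon has covered 23.65/29.531 of its cycle, so θ ≈ 360° × 23.65/29.531 = 288.2°.
cos 288.2° = 0.313, so f = (1 − 0.313)/2 = 0.343, so 34%.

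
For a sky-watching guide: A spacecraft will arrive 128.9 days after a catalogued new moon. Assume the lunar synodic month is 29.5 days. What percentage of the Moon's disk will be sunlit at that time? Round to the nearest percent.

84%

128.9/29.5 = 4.369 lunations, so 4 complete cycles and 10.90 d into the next.
Elongation θ = 360° × 10.90/29.5 ≈ 133.0°.
cos 133.0° = (-0.682), so f = (1 − (-0.682))/2 = 0.841, so 84%.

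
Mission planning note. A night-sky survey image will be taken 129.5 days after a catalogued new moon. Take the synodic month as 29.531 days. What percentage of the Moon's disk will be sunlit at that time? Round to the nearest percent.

129.5/29.531 = 4.385 lunations, so 4 complete cycles and 11.38 d into the next.
Phase angle: θ = 360°·(11.38 d)/(29.531 d) = 138.7°.
With cos θ = (-0.751), the lit fraction is (1 − (-0.751))/2 ≈ 0.876, so 88%.

88%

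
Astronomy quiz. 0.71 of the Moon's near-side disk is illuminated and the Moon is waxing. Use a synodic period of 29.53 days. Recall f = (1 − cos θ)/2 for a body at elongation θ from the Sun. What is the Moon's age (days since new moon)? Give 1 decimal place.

9.4 days

Invert f = (1 − cos θ)/2 to get cos θ = 1 − 2(0.71) = -0.420, hence θ₀ = arccos -0.420 = 114.8°.
Before full moon the principal value applies: θ = 114.8°.
Age = 29.53 × 114.8°/360° ≈ 9.42 days.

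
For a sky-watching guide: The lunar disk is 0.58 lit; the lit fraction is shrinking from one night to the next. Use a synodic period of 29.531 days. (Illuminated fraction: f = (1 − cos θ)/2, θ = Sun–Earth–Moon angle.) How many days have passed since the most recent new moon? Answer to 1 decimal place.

Invert f = (1 − cos θ)/2 to get cos θ = 1 − 2(0.58) = -0.160, hence θ₀ = arccos -0.160 = 99.2°.
A waning Moon lies in 180°–360°, so θ = 360° − 99.2° = 260.8°.
At 360°/29.531 d per day, 260.8° corresponds to 21.39 days.

21.4 days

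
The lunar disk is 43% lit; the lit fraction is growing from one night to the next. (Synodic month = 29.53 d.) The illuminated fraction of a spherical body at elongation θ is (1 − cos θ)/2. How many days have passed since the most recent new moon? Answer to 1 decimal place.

6.7 days

Invert f = (1 − cos θ)/2 to get cos θ = 1 − 2(0.43) = 0.140, hence θ₀ = arccos 0.140 = 82.0°.
The Moon is waxing (0°–180°), so θ = 82.0° directly.
Age = 29.53 × 82.0°/360° ≈ 6.72 days.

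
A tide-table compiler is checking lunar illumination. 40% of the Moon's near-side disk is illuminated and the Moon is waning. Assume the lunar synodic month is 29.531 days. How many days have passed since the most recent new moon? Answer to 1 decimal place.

23.1 days

cos θ = 1 − 2f = 0.200, giving a principal value of 78.5°.
Since the Moon is past full (waning), take the reflex angle: θ = 360° − 78.5° = 281.5°.
Age = 29.531 × 281.5°/360° ≈ 23.09 days.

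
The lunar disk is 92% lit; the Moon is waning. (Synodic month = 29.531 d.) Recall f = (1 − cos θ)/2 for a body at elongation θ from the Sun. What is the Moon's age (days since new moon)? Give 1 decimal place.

17.5 days

cos θ = 1 − 2f = -0.840, giving a principal value of 147.1°.
Since the Moon is past full (waning), take the reflex angle: θ = 360° − 147.1° = 212.9°.
At 360°/29.531 d per day, 212.9° corresponds to 17.46 days.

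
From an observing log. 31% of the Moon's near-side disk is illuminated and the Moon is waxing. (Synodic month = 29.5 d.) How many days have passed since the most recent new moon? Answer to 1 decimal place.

Invert f = (1 − cos θ)/2 to get cos θ = 1 − 2(0.31) = 0.380, hence θ₀ = arccos 0.380 = 67.7°.
The Moon is waxing (0°–180°), so θ = 67.7° directly.
At 360°/29.5 d per day, 67.7° corresponds to 5.54 days.

5.5 days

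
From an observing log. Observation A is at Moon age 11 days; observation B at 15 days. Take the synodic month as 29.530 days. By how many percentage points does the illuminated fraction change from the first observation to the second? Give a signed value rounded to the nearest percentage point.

+15 percentage points

θ₁ = 360° × 11/29.530 = 134.1°, f₁ = (1 − cos θ₁)/2 = 0.848.
θ₂ = 360° × 15/29.530 = 182.9°, f₂ = (1 − cos θ₂)/2 = 0.999.
Change = f₂ − f₁ = +0.151 → +15 percentage points.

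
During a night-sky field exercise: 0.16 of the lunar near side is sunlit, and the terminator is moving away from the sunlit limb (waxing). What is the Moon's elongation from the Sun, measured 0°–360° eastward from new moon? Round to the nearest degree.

Invert f = (1 − cos θ)/2 to get cos θ = 1 − 2(0.16) = 0.680, hence θ₀ = arccos 0.680 = 47.2°.
Waxing ⇒ before full, so θ = 47.2°.

47°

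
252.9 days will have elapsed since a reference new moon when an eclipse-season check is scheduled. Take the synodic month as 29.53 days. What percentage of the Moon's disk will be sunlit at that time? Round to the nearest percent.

96%

252.9/29.53 = 8.564 lunations, so 8 complete cycles and 16.66 d into the next.
Elongation θ = 360° × 16.66/29.53 ≈ 203.1°.
cos 203.1° = (-0.920), so f = (1 − (-0.920))/2 = 0.960, so 96%.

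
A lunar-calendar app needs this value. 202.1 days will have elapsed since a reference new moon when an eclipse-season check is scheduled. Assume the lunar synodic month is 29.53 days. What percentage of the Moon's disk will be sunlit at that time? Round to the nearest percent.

22%

Reduce mod P: 202.1 − 6×29.53 = 24.92 d into the current lunation.
The Moon has covered 24.92/29.53 of its cycle, so θ ≈ 360° × 24.92/29.53 = 303.8°.
Illuminated fraction = (1 − cos 303.8°)/2 = (1 − 0.556)/2 ≈ 0.222, so 22%.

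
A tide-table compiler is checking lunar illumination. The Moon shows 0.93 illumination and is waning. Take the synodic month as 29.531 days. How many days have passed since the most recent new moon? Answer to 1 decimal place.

17.3 days

From f = (1 − cos θ)/2: cos θ = 1 − 2×0.93 = -0.860; arccos → 149.3°.
Waning ⇒ past full, so θ = 360° − 149.3° = 210.7°.
Age = 29.531 × 210.7°/360° ≈ 17.28 days.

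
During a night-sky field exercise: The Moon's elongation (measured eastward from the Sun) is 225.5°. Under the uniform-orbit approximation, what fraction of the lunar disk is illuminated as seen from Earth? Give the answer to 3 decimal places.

0.850

Half-versine of 225.5°: (1 − (-0.701))/2 = 0.850.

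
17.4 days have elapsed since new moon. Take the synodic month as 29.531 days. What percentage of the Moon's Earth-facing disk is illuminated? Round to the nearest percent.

92%

Elongation θ = 360° × 17.4/29.531 ≈ 212.1°.
With cos θ = (-0.847), the lit fraction is (1 − (-0.847))/2 ≈ 0.923, so 92%.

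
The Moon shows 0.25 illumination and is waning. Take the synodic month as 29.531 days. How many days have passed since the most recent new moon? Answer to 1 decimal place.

24.6 days

From f = (1 − cos θ)/2: cos θ = 1 − 2×0.25 = 0.500; arccos → 60.0°.
Since the Moon is past full (waning), take the reflex angle: θ = 360° − 60.0° = 300.0°.
That fraction of the synodic month is 300.0/360 × 29.531 d ≈ 24.61 d.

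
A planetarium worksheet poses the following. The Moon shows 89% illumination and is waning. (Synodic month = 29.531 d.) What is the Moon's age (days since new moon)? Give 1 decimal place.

17.9 days

Invert f = (1 − cos θ)/2 to get cos θ = 1 − 2(0.89) = -0.780, hence θ₀ = arccos -0.780 = 141.3°.
A waning Moon lies in 180°–360°, so θ = 360° − 141.3° = 218.7°.
Age = 29.531 × 218.7°/360° ≈ 17.94 days.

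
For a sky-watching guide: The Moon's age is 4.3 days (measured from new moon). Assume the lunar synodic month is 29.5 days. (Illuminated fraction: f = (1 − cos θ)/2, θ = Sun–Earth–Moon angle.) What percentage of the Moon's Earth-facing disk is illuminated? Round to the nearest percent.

20%

Phase angle: θ = 360°·(4.3 d)/(29.5 d) = 52.5°.
With cos θ = 0.609, the lit fraction is (1 − 0.609)/2 ≈ 0.195, so 20%.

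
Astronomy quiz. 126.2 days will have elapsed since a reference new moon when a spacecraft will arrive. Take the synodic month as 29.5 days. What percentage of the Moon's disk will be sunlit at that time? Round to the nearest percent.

Reduce mod P: 126.2 − 4×29.5 = 8.20 d into the current lunation.
Phase angle: θ = 360°·(8.20 d)/(29.5 d) = 100.1°.
With cos θ = (-0.175), the lit fraction is (1 − (-0.175))/2 ≈ 0.587, so 59%.

59%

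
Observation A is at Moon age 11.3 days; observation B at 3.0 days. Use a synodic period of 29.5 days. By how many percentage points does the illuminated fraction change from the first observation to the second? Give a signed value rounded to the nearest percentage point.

θ₁ = 360° × 11.3/29.5 = 137.9°, f₁ = (1 − cos θ₁)/2 = 0.871.
θ₂ = 360° × 3.0/29.5 = 36.6°, f₂ = (1 − cos θ₂)/2 = 0.099.
Change = f₂ − f₁ = -0.772 → -77 percentage points.

-77 percentage points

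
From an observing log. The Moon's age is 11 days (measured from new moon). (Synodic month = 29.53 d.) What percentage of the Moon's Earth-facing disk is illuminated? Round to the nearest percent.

Elongation θ = 360° × 11/29.53 ≈ 134.1°.
cos 134.1° = (-0.696), so f = (1 − (-0.696))/2 = 0.848, so 85%.

85%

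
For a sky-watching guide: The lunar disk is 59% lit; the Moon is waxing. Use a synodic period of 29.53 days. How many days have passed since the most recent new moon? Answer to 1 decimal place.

8.2 days

From f = (1 − cos θ)/2: cos θ = 1 − 2×0.59 = -0.180; arccos → 100.4°.
The Moon is waxing (0°–180°), so θ = 100.4° directly.
Age = 29.53 × 100.4°/360° ≈ 8.23 days.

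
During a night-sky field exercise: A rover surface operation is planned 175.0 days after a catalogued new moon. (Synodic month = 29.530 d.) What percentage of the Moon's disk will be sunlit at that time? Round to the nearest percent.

5%

175.0 d spans 5 complete synodic months (5 × 29.530 = 147.65 d) plus 27.35 d.
Phase angle: θ = 360°·(27.35 d)/(29.530 d) = 333.4°.
cos 333.4° = 0.894, so f = (1 − 0.894)/2 = 0.053, so 5%.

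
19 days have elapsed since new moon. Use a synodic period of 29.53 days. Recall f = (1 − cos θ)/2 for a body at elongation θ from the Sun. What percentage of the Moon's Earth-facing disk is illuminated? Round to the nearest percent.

81%

Elongation θ = 360° × 19/29.53 ≈ 231.6°.
Illuminated fraction = (1 − cos 231.6°)/2 = (1 − (-0.621))/2 ≈ 0.810, so 81%.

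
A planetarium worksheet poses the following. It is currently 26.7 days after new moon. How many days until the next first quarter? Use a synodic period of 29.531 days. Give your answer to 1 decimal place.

10.2 days

First quarter is 0.25 of the way through the cycle: age 0.25 × 29.531 = 7.383 d.
Already past this cycle's first quarter; the next is at 7.383 + 29.531 = 36.914 d, so 36.914 − 26.7 = 10.214 days.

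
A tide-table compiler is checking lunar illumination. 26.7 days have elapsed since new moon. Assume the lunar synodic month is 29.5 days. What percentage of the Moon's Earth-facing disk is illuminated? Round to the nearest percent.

9%

The Moon has covered 26.7/29.5 of its cycle, so θ ≈ 360° × 26.7/29.5 = 325.8°.
cos 325.8° = 0.827, so f = (1 − 0.827)/2 = 0.086, so 9%.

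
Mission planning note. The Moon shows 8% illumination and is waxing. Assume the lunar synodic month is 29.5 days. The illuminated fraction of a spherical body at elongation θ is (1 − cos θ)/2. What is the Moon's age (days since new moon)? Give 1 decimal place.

Invert f = (1 − cos θ)/2 to get cos θ = 1 − 2(0.08) = 0.840, hence θ₀ = arccos 0.840 = 32.9°.
Waxing ⇒ before full, so θ = 32.9°.
That fraction of the synodic month is 32.9/360 × 29.5 d ≈ 2.69 d.

2.7 days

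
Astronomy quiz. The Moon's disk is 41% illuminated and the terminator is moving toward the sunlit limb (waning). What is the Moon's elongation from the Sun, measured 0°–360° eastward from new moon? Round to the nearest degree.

280°

From f = (1 − cos θ)/2: cos θ = 1 − 2×0.41 = 0.180; arccos → 79.6°.
Since the Moon is past full (waning), take the reflex angle: θ = 360° − 79.6° = 280.4°.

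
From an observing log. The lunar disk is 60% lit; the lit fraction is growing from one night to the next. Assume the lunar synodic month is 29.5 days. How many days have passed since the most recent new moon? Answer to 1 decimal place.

8.3 days

From f = (1 − cos θ)/2: cos θ = 1 − 2×0.60 = -0.200; arccos → 101.5°.
Before full moon the principal value applies: θ = 101.5°.
Age = 29.5 × 101.5°/360° ≈ 8.32 days.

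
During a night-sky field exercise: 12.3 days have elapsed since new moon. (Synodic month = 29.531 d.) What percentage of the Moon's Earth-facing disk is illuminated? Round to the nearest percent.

93%

The Moon has covered 12.3/29.531 of its cycle, so θ ≈ 360° × 12.3/29.531 = 149.9°.
cos 149.9° = (-0.866), so f = (1 − (-0.866))/2 = 0.933, so 93%.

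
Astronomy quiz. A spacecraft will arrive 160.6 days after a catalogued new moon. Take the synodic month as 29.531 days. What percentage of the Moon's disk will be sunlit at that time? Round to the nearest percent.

Reduce mod P: 160.6 − 5×29.531 = 12.94 d into the current lunation.
The Moon has covered 12.94/29.531 of its cycle, so θ ≈ 360° × 12.94/29.531 = 157.8°.
With cos θ = (-0.926), the lit fraction is (1 − (-0.926))/2 ≈ 0.963, so 96%.

96%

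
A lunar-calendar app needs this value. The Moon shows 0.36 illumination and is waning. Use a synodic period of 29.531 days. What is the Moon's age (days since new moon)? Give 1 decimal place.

23.5 days

cos θ = 1 − 2f = 0.280, giving a principal value of 73.7°.
Since the Moon is past full (waning), take the reflex angle: θ = 360° − 73.7° = 286.3°.
Age = 29.531 × 286.3°/360° ≈ 23.48 days.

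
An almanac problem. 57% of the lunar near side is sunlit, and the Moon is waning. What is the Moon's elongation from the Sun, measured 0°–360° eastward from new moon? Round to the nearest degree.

262°

cos θ = 1 − 2f = -0.140, giving a principal value of 98.0°.
A waning Moon lies in 180°–360°, so θ = 360° − 98.0° = 262.0°.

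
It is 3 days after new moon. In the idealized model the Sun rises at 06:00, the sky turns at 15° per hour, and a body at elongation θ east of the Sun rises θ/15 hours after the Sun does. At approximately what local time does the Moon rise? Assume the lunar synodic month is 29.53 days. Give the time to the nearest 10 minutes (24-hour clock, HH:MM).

The Moon has covered 3/29.53 of its cycle, so θ ≈ 360° × 3/29.53 = 36.6°.
Delay after the Sun = 36.6° / (15°/h) ≈ 2.44 h.
06:00 + 2.438 h ≈ 08:26 → 08:30 to the nearest ten minutes.

08:30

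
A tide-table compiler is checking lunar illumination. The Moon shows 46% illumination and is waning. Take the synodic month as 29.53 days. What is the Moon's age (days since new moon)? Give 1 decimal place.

cos θ = 1 − 2f = 0.080, giving a principal value of 85.4°.
Since the Moon is past full (waning), take the reflex angle: θ = 360° − 85.4° = 274.6°.
At 360°/29.53 d per day, 274.6° corresponds to 22.52 days.

22.5 days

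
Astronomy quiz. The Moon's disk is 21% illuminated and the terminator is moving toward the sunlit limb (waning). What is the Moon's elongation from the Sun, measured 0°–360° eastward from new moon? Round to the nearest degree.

305°

Invert f = (1 − cos θ)/2 to get cos θ = 1 − 2(0.21) = 0.580, hence θ₀ = arccos 0.580 = 54.5°.
Waning ⇒ past full, so θ = 360° − 54.5° = 305.5°.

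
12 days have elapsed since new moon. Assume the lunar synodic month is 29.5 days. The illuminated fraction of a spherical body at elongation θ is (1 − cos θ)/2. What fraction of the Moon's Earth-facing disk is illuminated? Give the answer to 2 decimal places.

The Moon has covered 12/29.5 of its cycle, so θ ≈ 360° × 12/29.5 = 146.4°.
cos 146.4° = (-0.833), so f = (1 − (-0.833))/2 = 0.917.

0.92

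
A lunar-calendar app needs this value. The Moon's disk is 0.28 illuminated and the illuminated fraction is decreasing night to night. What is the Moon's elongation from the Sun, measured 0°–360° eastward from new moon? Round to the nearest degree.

Invert f = (1 − cos θ)/2 to get cos θ = 1 − 2(0.28) = 0.440, hence θ₀ = arccos 0.440 = 63.9°.
Since the Moon is past full (waning), take the reflex angle: θ = 360° − 63.9° = 296.1°.

296°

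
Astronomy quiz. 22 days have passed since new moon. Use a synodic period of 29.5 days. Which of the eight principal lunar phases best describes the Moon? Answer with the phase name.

θ ≈ 360° × 22/29.5 = 268°, which falls in the last quarter sector.

last quarter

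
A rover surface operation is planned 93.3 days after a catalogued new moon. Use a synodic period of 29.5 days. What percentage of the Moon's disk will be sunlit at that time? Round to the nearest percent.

24%

Reduce mod P: 93.3 − 3×29.5 = 4.80 d into the current lunation.
Elongation θ = 360° × 4.80/29.5 ≈ 58.6°.
Illuminated fraction = (1 − cos 58.6°)/2 = (1 − 0.521)/2 ≈ 0.239, so 24%.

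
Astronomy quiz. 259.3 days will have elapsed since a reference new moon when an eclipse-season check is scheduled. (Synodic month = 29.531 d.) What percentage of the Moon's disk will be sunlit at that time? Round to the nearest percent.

40%

259.3 d spans 8 complete synodic months (8 × 29.531 = 236.25 d) plus 23.05 d.
Phase angle: θ = 360°·(23.05 d)/(29.531 d) = 281.0°.
With cos θ = 0.191, the lit fraction is (1 − 0.191)/2 ≈ 0.404, so 40%.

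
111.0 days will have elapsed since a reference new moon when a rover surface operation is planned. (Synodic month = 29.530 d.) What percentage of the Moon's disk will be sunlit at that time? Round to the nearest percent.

47%

Reduce mod P: 111.0 − 3×29.530 = 22.41 d into the current lunation.
Phase angle: θ = 360°·(22.41 d)/(29.530 d) = 273.2°.
With cos θ = 0.056, the lit fraction is (1 − 0.056)/2 ≈ 0.472, so 47%.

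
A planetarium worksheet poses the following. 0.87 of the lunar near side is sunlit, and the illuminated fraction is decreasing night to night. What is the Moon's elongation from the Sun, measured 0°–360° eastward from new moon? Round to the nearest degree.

222°

From f = (1 − cos θ)/2: cos θ = 1 − 2×0.87 = -0.740; arccos → 137.7°.
A waning Moon lies in 180°–360°, so θ = 360° − 137.7° = 222.3°.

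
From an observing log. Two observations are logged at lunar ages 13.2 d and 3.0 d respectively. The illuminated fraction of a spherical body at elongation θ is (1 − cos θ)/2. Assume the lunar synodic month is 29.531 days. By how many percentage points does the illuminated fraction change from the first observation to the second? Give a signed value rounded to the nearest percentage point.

-87 pp

θ₁ = 360° × 13.2/29.531 = 160.9°, f₁ = (1 − cos θ₁)/2 = 0.973.
θ₂ = 360° × 3.0/29.531 = 36.6°, f₂ = (1 − cos θ₂)/2 = 0.098.
Change = f₂ − f₁ = -0.874 → -87 percentage points.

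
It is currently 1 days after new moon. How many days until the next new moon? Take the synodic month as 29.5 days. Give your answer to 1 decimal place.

28.5 days

One full lunation from the last new moon is 29.5 d; remaining = 29.5 − 1 = 28.500 d.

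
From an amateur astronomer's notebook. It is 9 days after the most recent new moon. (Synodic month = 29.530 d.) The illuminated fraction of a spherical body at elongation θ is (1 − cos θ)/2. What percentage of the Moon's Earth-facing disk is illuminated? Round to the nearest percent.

67%

Phase angle: θ = 360°·(9 d)/(29.530 d) = 109.7°.
cos 109.7° = (-0.337), so f = (1 − (-0.337))/2 = 0.669, so 67%.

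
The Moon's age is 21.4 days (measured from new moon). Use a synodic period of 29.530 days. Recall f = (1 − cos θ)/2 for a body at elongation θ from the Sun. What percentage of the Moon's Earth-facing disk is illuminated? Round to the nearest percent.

58%

Elongation θ = 360° × 21.4/29.530 ≈ 260.9°.
cos 260.9° = (-0.158), so f = (1 − (-0.158))/2 = 0.579, so 58%.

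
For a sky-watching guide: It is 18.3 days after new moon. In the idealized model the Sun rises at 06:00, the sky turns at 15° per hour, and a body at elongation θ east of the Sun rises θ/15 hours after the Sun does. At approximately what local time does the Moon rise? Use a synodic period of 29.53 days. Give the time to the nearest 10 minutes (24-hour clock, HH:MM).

Elongation θ = 360° × 18.3/29.53 ≈ 223.1°.
At 15° of sky rotation per hour, 223.1° corresponds to a 14.87 h lag.
06:00 + 14.873 h ≈ 20:52 → 20:50 to the nearest ten minutes.

20:50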